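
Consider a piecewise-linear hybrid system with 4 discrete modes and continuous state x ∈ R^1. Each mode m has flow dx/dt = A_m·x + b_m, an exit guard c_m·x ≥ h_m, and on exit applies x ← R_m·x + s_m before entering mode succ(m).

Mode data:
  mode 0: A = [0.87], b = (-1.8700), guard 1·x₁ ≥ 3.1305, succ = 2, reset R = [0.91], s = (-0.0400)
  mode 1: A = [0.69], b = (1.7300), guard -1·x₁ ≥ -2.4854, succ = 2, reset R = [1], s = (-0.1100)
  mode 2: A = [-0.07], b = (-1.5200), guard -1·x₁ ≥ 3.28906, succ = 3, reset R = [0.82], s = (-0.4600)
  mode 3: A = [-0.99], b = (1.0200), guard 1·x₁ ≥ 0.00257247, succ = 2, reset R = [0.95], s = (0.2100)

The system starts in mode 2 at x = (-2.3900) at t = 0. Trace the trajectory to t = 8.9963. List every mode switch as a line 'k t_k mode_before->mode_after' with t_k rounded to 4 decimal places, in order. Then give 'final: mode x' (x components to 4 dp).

1 0.6806 2->3
2 2.0995 3->2
3 4.5850 2->3
4 6.0039 3->2
5 8.4894 2->3
final: 3 -1.5048

Mode 2: guard c·x = 3.2891 hit at Δt = 0.6806 (t = 0.6806), x⁻ = (-3.2891) → reset → x⁺ = (-3.1570), jump to mode 3
Mode 3: guard c·x = 0.0026 hit at Δt = 1.4189 (t = 2.0995), x⁻ = (0.0026) → reset → x⁺ = (0.2124), jump to mode 2
Mode 2: guard c·x = 3.2891 hit at Δt = 2.4855 (t = 4.5850), x⁻ = (-3.2891) → reset → x⁺ = (-3.1570), jump to mode 3
Mode 3: guard c·x = 0.0026 hit at Δt = 1.4189 (t = 6.0039), x⁻ = (0.0026) → reset → x⁺ = (0.2124), jump to mode 2
Mode 2: guard c·x = 3.2891 hit at Δt = 2.4855 (t = 8.4894), x⁻ = (-3.2891) → reset → x⁺ = (-3.1570), jump to mode 3
Mode 3: flow for 0.5069 to horizon, guard not reached → x = (-1.5048)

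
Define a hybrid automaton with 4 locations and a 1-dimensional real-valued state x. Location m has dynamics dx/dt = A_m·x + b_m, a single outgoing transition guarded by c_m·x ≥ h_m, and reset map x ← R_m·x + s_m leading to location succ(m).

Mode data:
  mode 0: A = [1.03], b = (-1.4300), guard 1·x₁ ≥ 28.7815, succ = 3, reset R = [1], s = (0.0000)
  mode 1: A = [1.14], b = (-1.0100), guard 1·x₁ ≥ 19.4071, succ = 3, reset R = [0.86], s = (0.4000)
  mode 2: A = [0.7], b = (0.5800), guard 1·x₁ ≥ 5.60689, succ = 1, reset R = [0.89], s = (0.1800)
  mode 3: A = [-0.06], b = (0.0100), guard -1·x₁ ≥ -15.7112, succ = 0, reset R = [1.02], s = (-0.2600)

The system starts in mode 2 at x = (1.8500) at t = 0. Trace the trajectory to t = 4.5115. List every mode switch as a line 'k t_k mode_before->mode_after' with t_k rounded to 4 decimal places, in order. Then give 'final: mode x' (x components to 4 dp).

Mode 2: guard c·x = 5.6069 hit at Δt = 1.2522 (t = 1.2522), x⁻ = (5.6069) → reset → x⁺ = (5.1701), jump to mode 1
Mode 1: guard c·x = 19.4071 hit at Δt = 1.2842 (t = 2.5364), x⁻ = (19.4071) → reset → x⁺ = (17.0901), jump to mode 3
Mode 3: guard c·x = -15.7112 hit at Δt = 1.4165 (t = 3.9529), x⁻ = (15.7112) → reset → x⁺ = (15.7654), jump to mode 0
Mode 0: flow for 0.5586 to horizon, guard not reached → x = (26.9472)

1 1.2522 2->1
2 2.5364 1->3
3 3.9529 3->0
final: 0 26.9472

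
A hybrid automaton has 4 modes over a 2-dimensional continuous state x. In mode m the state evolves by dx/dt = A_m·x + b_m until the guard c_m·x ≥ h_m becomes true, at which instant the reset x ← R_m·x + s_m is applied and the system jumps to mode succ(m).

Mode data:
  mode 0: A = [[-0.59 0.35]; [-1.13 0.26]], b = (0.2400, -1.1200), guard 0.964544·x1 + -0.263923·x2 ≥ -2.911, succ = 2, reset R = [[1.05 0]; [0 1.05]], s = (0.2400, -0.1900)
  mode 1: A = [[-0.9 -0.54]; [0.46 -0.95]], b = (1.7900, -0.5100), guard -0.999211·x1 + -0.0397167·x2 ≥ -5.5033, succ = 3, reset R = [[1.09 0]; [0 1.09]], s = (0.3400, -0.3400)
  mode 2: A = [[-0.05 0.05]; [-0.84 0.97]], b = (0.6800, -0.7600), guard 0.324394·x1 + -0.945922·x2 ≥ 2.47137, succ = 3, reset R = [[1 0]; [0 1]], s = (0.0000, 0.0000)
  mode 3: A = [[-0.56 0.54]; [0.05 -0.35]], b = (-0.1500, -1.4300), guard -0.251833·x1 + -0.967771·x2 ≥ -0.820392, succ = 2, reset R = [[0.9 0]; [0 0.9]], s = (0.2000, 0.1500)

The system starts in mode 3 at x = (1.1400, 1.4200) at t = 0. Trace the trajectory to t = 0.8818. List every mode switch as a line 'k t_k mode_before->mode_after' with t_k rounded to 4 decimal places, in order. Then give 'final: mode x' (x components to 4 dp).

Mode 3: guard c·x = -0.8204 hit at Δt = 0.4878 (t = 0.4878), x⁻ = (1.0269, 0.5805) → reset → x⁺ = (1.1242, 0.6724), jump to mode 2
Mode 2: flow for 0.3940 to horizon, guard not reached → x = (1.3758, 0.1196)

1 0.4878 3->2
final: 2 1.3758 0.1196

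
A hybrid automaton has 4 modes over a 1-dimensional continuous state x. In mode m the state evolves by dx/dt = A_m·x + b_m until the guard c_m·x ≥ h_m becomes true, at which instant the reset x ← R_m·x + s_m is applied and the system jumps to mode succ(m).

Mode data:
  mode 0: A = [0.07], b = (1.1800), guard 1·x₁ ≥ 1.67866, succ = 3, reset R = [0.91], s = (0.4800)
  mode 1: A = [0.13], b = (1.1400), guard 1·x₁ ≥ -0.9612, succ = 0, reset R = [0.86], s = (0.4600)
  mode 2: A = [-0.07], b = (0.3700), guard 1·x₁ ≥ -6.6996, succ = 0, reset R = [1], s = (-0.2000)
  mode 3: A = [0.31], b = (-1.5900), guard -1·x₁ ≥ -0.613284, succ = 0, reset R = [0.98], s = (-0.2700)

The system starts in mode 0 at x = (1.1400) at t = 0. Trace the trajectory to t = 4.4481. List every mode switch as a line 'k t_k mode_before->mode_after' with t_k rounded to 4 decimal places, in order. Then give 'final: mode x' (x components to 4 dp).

1 0.4213 0->3
2 1.6125 3->0
3 2.6908 0->3
4 3.8820 3->0
final: 0 1.0258

Mode 0: guard c·x = 1.6787 hit at Δt = 0.4213 (t = 0.4213), x⁻ = (1.6787) → reset → x⁺ = (2.0076), jump to mode 3
Mode 3: guard c·x = -0.6133 hit at Δt = 1.1912 (t = 1.6125), x⁻ = (0.6133) → reset → x⁺ = (0.3310), jump to mode 0
Mode 0: guard c·x = 1.6787 hit at Δt = 1.0783 (t = 2.6908), x⁻ = (1.6787) → reset → x⁺ = (2.0076), jump to mode 3
Mode 3: guard c·x = -0.6133 hit at Δt = 1.1912 (t = 3.8820), x⁻ = (0.6133) → reset → x⁺ = (0.3310), jump to mode 0
Mode 0: flow for 0.5661 to horizon, guard not reached → x = (1.0258)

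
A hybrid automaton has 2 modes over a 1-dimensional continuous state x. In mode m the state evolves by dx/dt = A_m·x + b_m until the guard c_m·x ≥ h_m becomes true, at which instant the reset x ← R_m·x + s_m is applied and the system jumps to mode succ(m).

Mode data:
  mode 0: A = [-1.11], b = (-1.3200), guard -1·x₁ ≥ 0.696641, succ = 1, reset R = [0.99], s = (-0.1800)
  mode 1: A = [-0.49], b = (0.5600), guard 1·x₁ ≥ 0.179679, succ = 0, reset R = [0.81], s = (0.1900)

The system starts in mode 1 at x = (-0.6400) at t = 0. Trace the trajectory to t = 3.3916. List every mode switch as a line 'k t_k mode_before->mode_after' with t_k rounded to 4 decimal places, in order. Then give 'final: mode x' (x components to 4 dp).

Mode 1: guard c·x = 0.1797 hit at Δt = 1.2566 (t = 1.2566), x⁻ = (0.1797) → reset → x⁺ = (0.3355), jump to mode 0
Mode 0: guard c·x = 0.6966 hit at Δt = 1.0180 (t = 2.2746), x⁻ = (-0.6966) → reset → x⁺ = (-0.8697), jump to mode 1
Mode 1: flow for 1.1170 to horizon, guard not reached → x = (-0.0214)

1 1.2566 1->0
2 2.2746 0->1
final: 1 -0.0214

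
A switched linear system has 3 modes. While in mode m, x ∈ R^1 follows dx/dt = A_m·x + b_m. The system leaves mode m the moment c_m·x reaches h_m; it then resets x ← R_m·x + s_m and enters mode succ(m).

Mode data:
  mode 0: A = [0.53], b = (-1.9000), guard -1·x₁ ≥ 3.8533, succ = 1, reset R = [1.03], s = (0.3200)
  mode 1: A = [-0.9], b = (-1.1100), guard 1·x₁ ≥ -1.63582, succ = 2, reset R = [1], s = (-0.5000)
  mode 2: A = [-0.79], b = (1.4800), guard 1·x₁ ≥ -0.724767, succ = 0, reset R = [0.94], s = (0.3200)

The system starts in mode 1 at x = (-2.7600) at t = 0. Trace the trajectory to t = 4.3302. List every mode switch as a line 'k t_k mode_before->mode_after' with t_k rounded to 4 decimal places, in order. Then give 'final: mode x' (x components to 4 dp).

1 1.4813 1->2
2 2.0304 2->0
3 3.2264 0->1
final: 1 -2.1278

Mode 1: guard c·x = -1.6358 hit at Δt = 1.4813 (t = 1.4813), x⁻ = (-1.6358) → reset → x⁺ = (-2.1358), jump to mode 2
Mode 2: guard c·x = -0.7248 hit at Δt = 0.5491 (t = 2.0304), x⁻ = (-0.7248) → reset → x⁺ = (-0.3613), jump to mode 0
Mode 0: guard c·x = 3.8533 hit at Δt = 1.1960 (t = 3.2264), x⁻ = (-3.8533) → reset → x⁺ = (-3.6489), jump to mode 1
Mode 1: flow for 1.1038 to horizon, guard not reached → x = (-2.1278)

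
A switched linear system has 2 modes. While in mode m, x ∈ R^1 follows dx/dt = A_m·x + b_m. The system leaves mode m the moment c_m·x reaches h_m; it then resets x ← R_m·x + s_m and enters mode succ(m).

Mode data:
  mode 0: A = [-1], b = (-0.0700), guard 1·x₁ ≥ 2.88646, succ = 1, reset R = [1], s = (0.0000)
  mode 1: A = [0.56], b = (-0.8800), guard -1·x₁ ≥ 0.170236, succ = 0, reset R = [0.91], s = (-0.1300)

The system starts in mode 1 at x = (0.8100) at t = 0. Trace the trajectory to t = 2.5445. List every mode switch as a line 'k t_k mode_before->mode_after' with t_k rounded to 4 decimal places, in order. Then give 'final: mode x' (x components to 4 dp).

1 1.4775 1->0
final: 0 -0.1439

Mode 1: guard c·x = 0.1702 hit at Δt = 1.4775 (t = 1.4775), x⁻ = (-0.1702) → reset → x⁺ = (-0.2849), jump to mode 0
Mode 0: flow for 1.0670 to horizon, guard not reached → x = (-0.1439)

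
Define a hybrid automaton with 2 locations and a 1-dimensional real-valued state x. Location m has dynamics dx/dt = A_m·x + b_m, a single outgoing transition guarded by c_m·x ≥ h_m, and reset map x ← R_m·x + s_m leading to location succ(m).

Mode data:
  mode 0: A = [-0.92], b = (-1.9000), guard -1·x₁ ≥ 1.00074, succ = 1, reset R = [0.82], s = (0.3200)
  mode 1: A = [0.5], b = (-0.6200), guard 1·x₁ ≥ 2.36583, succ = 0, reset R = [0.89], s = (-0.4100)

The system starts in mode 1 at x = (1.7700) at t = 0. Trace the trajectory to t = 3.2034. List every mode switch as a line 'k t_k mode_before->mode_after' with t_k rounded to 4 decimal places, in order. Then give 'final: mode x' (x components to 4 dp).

Mode 1: guard c·x = 2.3658 hit at Δt = 1.5068 (t = 1.5068), x⁻ = (2.3658) → reset → x⁺ = (1.6956), jump to mode 0
Mode 0: guard c·x = 1.0007 hit at Δt = 1.3719 (t = 2.8787), x⁻ = (-1.0007) → reset → x⁺ = (-0.5006), jump to mode 1
Mode 1: flow for 0.3247 to horizon, guard not reached → x = (-0.8074)

1 1.5068 1->0
2 2.8787 0->1
final: 1 -0.8074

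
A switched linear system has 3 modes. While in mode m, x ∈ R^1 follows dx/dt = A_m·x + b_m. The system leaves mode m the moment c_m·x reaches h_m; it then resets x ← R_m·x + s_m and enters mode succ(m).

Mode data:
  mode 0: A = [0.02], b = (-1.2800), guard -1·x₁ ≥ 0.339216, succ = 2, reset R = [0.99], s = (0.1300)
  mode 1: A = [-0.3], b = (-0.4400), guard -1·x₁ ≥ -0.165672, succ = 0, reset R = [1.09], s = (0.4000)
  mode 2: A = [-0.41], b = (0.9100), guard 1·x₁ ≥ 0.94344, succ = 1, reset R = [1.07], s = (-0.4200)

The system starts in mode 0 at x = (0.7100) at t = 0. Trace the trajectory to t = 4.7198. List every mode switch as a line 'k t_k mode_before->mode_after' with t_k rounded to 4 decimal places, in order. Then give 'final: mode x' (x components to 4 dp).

Mode 0: guard c·x = 0.3392 hit at Δt = 0.8221 (t = 0.8221), x⁻ = (-0.3392) → reset → x⁺ = (-0.2058), jump to mode 2
Mode 2: guard c·x = 0.9434 hit at Δt = 1.5663 (t = 2.3884), x⁻ = (0.9434) → reset → x⁺ = (0.5895), jump to mode 1
Mode 1: guard c·x = -0.1657 hit at Δt = 0.7694 (t = 3.1578), x⁻ = (0.1657) → reset → x⁺ = (0.5806), jump to mode 0
Mode 0: guard c·x = 0.3392 hit at Δt = 0.7200 (t = 3.8778), x⁻ = (-0.3392) → reset → x⁺ = (-0.2058), jump to mode 2
Mode 2: flow for 0.8420 to horizon, guard not reached → x = (0.5022)

1 0.8221 0->2
2 2.3884 2->1
3 3.1578 1->0
4 3.8778 0->2
final: 2 0.5022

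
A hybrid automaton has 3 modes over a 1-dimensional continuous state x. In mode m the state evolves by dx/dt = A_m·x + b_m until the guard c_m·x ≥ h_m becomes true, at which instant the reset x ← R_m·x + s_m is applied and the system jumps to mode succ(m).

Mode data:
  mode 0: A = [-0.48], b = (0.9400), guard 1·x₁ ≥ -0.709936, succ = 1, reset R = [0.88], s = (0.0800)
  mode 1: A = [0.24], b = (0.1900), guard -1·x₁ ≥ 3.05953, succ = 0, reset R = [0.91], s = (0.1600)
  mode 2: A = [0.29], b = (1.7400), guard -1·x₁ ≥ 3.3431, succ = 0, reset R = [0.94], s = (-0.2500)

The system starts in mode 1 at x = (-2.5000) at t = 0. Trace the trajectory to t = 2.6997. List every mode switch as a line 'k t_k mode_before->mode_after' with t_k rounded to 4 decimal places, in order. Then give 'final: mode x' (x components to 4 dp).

1 1.1805 1->0
2 2.3072 0->1
final: 1 -0.5204

Mode 1: guard c·x = 3.0595 hit at Δt = 1.1805 (t = 1.1805), x⁻ = (-3.0595) → reset → x⁺ = (-2.6242), jump to mode 0
Mode 0: guard c·x = -0.7099 hit at Δt = 1.1267 (t = 2.3072), x⁻ = (-0.7099) → reset → x⁺ = (-0.5447), jump to mode 1
Mode 1: flow for 0.3925 to horizon, guard not reached → x = (-0.5204)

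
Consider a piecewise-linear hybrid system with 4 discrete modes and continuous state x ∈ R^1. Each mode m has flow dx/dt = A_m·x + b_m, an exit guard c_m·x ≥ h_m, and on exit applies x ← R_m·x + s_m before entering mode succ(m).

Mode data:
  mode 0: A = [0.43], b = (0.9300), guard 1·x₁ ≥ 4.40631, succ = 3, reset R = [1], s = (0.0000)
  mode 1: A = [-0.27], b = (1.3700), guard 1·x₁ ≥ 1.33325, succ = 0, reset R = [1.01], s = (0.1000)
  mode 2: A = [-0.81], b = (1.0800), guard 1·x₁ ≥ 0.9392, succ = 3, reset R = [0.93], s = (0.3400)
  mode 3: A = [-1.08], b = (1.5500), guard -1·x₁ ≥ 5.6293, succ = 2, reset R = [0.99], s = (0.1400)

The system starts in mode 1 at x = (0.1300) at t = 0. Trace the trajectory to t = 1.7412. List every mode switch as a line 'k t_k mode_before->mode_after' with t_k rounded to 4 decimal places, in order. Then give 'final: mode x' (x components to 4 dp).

1 1.0329 1->0
final: 0 2.7317

Mode 1: guard c·x = 1.3333 hit at Δt = 1.0329 (t = 1.0329), x⁻ = (1.3332) → reset → x⁺ = (1.4466), jump to mode 0
Mode 0: flow for 0.7083 to horizon, guard not reached → x = (2.7317)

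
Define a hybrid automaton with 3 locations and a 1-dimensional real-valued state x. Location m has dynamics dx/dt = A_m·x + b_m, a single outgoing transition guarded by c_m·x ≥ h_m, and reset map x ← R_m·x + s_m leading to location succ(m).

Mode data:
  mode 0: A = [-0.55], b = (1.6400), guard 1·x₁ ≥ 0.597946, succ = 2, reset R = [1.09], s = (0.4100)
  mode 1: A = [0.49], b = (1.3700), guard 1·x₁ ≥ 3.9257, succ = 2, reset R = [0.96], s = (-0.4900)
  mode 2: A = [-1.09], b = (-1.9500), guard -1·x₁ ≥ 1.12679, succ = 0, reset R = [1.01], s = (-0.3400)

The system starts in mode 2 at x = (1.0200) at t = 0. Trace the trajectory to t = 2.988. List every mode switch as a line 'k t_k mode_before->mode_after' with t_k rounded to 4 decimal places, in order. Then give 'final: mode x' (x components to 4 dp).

Mode 2: guard c·x = 1.1268 hit at Δt = 1.3257 (t = 1.3257), x⁻ = (-1.1268) → reset → x⁺ = (-1.4781), jump to mode 0
Mode 0: guard c·x = 0.5979 hit at Δt = 1.1389 (t = 2.4646), x⁻ = (0.5979) → reset → x⁺ = (1.0618), jump to mode 2
Mode 2: flow for 0.5234 to horizon, guard not reached → x = (-0.1776)

1 1.3257 2->0
2 2.4646 0->2
final: 2 -0.1776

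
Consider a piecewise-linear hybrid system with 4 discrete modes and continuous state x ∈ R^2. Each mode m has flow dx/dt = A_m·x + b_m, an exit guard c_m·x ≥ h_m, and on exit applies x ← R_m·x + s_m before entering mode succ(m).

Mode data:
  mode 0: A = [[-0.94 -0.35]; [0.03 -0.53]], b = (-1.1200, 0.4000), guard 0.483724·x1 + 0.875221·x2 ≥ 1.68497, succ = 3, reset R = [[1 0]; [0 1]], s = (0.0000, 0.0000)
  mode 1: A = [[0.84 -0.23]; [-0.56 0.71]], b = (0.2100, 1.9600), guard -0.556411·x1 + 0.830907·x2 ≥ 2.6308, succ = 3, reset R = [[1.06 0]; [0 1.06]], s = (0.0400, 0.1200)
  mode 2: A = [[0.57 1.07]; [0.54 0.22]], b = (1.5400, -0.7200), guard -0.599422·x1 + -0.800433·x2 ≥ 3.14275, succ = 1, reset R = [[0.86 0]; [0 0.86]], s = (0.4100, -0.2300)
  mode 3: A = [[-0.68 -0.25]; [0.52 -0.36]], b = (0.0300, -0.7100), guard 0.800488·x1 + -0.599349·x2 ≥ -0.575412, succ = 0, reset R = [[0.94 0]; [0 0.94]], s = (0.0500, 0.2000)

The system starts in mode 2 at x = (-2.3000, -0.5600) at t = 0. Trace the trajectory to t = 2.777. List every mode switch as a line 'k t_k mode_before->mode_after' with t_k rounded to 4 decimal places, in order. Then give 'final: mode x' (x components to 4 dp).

1 0.5190 2->1
2 1.3441 1->3
3 2.4500 3->0
final: 0 -1.3575 -0.7443

Mode 2: guard c·x = 3.1427 hit at Δt = 0.5190 (t = 0.5190), x⁻ = (-2.8793, -1.7701) → reset → x⁺ = (-2.0662, -1.7522), jump to mode 1
Mode 1: guard c·x = 2.6308 hit at Δt = 0.8251 (t = 1.3441), x⁻ = (-3.6539, 0.7194) → reset → x⁺ = (-3.8331, 0.8825), jump to mode 3
Mode 3: guard c·x = -0.5754 hit at Δt = 1.1059 (t = 2.4500), x⁻ = (-1.6846, -1.2899) → reset → x⁺ = (-1.5336, -1.0126), jump to mode 0
Mode 0: flow for 0.3270 to horizon, guard not reached → x = (-1.3575, -0.7443)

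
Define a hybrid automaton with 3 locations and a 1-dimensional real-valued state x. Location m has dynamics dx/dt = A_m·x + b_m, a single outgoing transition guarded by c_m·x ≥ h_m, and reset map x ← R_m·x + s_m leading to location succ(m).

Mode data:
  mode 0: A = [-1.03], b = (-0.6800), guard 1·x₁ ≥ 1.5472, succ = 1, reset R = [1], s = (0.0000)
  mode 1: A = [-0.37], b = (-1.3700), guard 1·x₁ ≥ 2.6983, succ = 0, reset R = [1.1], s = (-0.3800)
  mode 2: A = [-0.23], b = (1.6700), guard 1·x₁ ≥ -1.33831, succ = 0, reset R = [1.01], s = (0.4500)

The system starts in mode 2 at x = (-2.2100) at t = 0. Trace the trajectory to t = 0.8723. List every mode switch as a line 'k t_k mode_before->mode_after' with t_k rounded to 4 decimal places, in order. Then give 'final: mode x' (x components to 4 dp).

Mode 2: guard c·x = -1.3383 hit at Δt = 0.4198 (t = 0.4198), x⁻ = (-1.3383) → reset → x⁺ = (-0.9017), jump to mode 0
Mode 0: flow for 0.4525 to horizon, guard not reached → x = (-0.8117)

1 0.4198 2->0
final: 0 -0.8117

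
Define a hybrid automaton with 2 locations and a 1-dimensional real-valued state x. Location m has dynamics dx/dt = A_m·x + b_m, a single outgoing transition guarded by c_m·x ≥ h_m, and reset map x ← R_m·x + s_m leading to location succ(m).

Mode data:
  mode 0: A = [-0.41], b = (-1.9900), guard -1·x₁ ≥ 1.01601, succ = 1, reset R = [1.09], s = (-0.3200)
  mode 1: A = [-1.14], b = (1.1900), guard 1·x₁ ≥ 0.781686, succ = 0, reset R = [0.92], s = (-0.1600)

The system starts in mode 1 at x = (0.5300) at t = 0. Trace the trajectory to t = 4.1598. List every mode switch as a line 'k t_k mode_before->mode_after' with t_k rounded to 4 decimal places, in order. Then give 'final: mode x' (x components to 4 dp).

1 0.5903 1->0
2 1.4291 0->1
3 3.3971 1->0
final: 0 -0.8944

Mode 1: guard c·x = 0.7817 hit at Δt = 0.5903 (t = 0.5903), x⁻ = (0.7817) → reset → x⁺ = (0.5592), jump to mode 0
Mode 0: guard c·x = 1.0160 hit at Δt = 0.8388 (t = 1.4291), x⁻ = (-1.0160) → reset → x⁺ = (-1.4275), jump to mode 1
Mode 1: guard c·x = 0.7817 hit at Δt = 1.9680 (t = 3.3971), x⁻ = (0.7817) → reset → x⁺ = (0.5592), jump to mode 0
Mode 0: flow for 0.7627 to horizon, guard not reached → x = (-0.8944)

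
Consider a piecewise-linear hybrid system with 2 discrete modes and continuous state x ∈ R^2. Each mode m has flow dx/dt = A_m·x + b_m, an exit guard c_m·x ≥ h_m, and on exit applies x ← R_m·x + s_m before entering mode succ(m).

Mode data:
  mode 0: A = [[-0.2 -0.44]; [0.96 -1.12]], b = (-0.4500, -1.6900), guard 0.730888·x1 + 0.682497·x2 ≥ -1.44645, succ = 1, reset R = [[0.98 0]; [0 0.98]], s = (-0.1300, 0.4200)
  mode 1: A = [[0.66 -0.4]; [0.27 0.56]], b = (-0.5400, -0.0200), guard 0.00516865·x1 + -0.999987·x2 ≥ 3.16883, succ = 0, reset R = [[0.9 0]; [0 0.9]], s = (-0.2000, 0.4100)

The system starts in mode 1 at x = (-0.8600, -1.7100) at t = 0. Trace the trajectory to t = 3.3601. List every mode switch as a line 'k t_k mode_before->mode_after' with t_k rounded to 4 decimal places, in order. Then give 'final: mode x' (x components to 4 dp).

1 0.9027 1->0
2 2.4784 0->1
final: 1 -0.1498 -2.6011

Mode 1: guard c·x = 3.1688 hit at Δt = 0.9027 (t = 0.9027), x⁻ = (-1.0894, -3.1745) → reset → x⁺ = (-1.1804, -2.4471), jump to mode 0
Mode 0: guard c·x = -1.4465 hit at Δt = 1.5757 (t = 2.4784), x⁻ = (-0.1223, -1.9884) → reset → x⁺ = (-0.2498, -1.5286), jump to mode 1
Mode 1: flow for 0.8817 to horizon, guard not reached → x = (-0.1498, -2.6011)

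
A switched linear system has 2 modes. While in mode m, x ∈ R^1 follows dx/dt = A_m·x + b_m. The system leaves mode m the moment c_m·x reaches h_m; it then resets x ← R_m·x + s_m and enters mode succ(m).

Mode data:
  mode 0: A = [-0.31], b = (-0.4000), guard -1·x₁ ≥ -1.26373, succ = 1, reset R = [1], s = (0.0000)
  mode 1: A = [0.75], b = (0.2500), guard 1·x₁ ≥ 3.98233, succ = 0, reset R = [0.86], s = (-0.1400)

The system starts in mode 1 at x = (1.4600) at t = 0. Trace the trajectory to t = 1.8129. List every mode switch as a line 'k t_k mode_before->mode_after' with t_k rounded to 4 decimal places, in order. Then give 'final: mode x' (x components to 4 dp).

Mode 1: guard c·x = 3.9823 hit at Δt = 1.1709 (t = 1.1709), x⁻ = (3.9823) → reset → x⁺ = (3.2848), jump to mode 0
Mode 0: flow for 0.6420 to horizon, guard not reached → x = (2.4591)

1 1.1709 1->0
final: 0 2.4591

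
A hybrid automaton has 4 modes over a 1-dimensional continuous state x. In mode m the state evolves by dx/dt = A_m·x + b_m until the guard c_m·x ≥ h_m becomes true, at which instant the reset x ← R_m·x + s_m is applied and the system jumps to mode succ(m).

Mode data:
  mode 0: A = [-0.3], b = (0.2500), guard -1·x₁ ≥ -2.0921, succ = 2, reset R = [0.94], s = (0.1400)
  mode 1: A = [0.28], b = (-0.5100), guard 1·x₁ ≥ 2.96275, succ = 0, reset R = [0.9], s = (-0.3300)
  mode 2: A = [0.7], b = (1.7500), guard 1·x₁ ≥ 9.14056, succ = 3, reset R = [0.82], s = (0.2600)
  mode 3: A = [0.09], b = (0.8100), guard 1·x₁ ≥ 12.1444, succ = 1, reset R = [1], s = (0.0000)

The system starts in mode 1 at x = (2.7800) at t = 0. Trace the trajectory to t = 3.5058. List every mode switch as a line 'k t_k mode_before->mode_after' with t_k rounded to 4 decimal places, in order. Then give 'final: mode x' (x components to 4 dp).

Mode 1: guard c·x = 2.9628 hit at Δt = 0.6232 (t = 0.6232), x⁻ = (2.9627) → reset → x⁺ = (2.3365), jump to mode 0
Mode 0: guard c·x = -2.0921 hit at Δt = 0.5914 (t = 1.2146), x⁻ = (2.0921) → reset → x⁺ = (2.1066), jump to mode 2
Mode 2: guard c·x = 9.1406 hit at Δt = 1.3243 (t = 2.5389), x⁻ = (9.1406) → reset → x⁺ = (7.7553), jump to mode 3
Mode 3: flow for 0.9669 to horizon, guard not reached → x = (9.2786)

1 0.6232 1->0
2 1.2146 0->2
3 2.5389 2->3
final: 3 9.2786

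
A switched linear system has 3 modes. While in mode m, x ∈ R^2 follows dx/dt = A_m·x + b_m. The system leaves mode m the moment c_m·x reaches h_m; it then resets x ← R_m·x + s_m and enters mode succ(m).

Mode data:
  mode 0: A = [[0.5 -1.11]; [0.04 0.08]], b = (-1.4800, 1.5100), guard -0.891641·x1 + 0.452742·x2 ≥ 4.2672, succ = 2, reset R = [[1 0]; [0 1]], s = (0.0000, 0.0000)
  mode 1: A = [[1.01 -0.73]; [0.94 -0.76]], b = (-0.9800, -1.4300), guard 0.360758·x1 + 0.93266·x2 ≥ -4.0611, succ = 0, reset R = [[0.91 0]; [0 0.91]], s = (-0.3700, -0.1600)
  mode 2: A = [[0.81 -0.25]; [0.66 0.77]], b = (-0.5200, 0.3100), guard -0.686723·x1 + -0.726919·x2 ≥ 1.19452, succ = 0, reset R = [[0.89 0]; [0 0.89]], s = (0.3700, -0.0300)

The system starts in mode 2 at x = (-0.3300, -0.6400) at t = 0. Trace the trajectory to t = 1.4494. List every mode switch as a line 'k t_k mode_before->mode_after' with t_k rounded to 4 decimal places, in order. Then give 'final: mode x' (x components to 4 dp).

Mode 2: guard c·x = 1.1945 hit at Δt = 0.5203 (t = 0.5203), x⁻ = (-0.7148, -0.9680) → reset → x⁺ = (-0.2661, -0.8915), jump to mode 0
Mode 0: flow for 0.9291 to horizon, guard not reached → x = (-1.8191, 0.4630)

1 0.5203 2->0
final: 0 -1.8191 0.4630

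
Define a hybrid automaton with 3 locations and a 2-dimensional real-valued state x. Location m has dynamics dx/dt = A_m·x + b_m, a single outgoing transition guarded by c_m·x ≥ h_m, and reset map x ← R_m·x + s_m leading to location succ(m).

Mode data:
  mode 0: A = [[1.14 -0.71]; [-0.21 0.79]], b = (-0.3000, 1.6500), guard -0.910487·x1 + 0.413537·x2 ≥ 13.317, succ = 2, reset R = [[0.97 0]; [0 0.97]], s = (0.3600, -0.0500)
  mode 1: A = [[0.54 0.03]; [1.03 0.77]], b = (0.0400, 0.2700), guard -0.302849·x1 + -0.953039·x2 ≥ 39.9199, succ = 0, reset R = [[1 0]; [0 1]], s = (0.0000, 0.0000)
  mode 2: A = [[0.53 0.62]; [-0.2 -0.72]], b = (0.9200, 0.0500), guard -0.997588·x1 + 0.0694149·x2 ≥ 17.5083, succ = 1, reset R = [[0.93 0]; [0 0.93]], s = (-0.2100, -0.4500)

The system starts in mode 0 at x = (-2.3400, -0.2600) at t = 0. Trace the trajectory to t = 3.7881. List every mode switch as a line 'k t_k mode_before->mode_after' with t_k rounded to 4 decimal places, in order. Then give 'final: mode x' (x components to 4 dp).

Mode 0: guard c·x = 13.3170 hit at Δt = 1.2180 (t = 1.2180), x⁻ = (-12.3917, 4.9199) → reset → x⁺ = (-11.6599, 4.7223), jump to mode 2
Mode 2: guard c·x = 17.5083 hit at Δt = 1.4573 (t = 2.6753), x⁻ = (-17.2496, 4.3256) → reset → x⁺ = (-16.2522, 3.5728), jump to mode 1
Mode 1: flow for 1.1128 to horizon, guard not reached → x = (-29.9421, -29.8784)

1 1.2180 0->2
2 2.6753 2->1
final: 1 -29.9421 -29.8784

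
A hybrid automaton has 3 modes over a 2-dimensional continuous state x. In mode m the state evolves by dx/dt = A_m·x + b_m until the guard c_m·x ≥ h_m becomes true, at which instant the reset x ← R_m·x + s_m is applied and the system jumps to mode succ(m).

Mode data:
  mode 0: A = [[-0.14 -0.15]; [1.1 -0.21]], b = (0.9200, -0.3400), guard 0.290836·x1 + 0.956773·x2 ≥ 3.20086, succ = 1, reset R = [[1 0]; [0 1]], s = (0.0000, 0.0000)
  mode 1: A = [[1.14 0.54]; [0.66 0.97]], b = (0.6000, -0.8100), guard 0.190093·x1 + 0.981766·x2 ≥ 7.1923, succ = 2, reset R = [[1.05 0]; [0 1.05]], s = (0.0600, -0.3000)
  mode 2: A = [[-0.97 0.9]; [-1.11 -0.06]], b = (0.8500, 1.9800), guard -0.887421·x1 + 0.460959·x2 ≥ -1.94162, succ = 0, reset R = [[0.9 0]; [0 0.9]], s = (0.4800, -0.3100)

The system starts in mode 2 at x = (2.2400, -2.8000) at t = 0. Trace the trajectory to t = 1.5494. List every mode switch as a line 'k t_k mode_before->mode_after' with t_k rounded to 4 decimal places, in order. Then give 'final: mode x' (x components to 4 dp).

Mode 2: guard c·x = -1.9416 hit at Δt = 0.4538 (t = 0.4538), x⁻ = (0.8502, -2.5754) → reset → x⁺ = (1.2452, -2.6278), jump to mode 0
Mode 0: flow for 1.0956 to horizon, guard not reached → x = (2.2438, -0.4762)

1 0.4538 2->0
final: 0 2.2438 -0.4762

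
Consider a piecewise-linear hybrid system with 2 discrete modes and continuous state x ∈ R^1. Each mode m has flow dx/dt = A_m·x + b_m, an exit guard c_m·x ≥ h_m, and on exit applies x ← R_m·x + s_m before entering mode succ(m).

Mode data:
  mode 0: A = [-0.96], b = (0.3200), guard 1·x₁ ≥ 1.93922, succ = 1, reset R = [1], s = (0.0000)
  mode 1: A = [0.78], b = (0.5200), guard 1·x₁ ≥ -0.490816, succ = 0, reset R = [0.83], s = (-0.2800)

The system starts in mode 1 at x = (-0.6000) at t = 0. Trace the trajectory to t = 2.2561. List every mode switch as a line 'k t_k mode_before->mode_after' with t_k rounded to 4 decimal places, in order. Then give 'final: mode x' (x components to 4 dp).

Mode 1: guard c·x = -0.4908 hit at Δt = 1.2435 (t = 1.2435), x⁻ = (-0.4908) → reset → x⁺ = (-0.6874), jump to mode 0
Mode 0: flow for 1.0126 to horizon, guard not reached → x = (-0.0528)

1 1.2435 1->0
final: 0 -0.0528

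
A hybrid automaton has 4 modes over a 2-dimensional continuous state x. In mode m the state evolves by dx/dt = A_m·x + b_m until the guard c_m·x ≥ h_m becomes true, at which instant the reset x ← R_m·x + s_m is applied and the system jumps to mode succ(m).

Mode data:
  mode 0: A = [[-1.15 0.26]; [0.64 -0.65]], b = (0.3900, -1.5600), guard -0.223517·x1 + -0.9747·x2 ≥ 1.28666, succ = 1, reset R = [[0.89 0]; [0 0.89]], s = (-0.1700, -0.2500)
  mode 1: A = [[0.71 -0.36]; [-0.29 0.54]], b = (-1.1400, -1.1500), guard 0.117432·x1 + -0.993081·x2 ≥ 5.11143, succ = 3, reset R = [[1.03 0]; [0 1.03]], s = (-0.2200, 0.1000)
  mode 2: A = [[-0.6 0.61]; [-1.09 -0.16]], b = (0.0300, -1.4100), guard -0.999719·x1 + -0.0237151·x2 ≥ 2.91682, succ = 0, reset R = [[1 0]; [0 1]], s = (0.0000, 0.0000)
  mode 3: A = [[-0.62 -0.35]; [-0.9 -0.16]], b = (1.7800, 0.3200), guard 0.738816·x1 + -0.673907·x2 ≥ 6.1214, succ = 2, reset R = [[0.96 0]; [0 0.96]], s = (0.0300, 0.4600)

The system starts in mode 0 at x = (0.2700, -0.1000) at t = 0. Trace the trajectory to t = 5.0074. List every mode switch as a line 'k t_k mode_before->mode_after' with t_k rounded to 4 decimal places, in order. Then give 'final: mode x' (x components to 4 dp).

Mode 0: guard c·x = 1.2867 hit at Δt = 1.4168 (t = 1.4168), x⁻ = (0.1494, -1.3543) → reset → x⁺ = (-0.0370, -1.4553), jump to mode 1
Mode 1: guard c·x = 5.1114 hit at Δt = 1.3676 (t = 2.7844), x⁻ = (-0.3875, -5.1929) → reset → x⁺ = (-0.6191, -5.2487), jump to mode 3
Mode 3: guard c·x = 6.1214 hit at Δt = 1.4581 (t = 4.2425), x⁻ = (3.1628, -5.6161) → reset → x⁺ = (3.0662, -4.9314), jump to mode 2
Mode 2: flow for 0.7649 to horizon, guard not reached → x = (-0.2750, -6.3900)

1 1.4168 0->1
2 2.7844 1->3
3 4.2425 3->2
final: 2 -0.2750 -6.3900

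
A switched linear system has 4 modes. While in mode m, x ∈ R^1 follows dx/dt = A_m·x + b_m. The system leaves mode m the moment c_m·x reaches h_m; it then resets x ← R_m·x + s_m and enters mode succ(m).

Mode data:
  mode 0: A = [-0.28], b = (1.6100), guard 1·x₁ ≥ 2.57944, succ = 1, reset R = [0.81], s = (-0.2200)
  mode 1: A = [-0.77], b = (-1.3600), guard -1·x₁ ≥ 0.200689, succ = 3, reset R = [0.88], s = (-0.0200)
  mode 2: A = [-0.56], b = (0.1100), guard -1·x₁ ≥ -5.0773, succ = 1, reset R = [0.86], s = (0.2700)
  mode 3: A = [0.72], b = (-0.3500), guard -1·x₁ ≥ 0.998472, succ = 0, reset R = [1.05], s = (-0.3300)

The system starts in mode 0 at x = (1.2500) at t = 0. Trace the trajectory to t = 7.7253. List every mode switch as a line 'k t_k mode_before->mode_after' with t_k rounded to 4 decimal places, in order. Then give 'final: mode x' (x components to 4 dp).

Mode 0: guard c·x = 2.5794 hit at Δt = 1.2506 (t = 1.2506), x⁻ = (2.5794) → reset → x⁺ = (1.8693), jump to mode 1
Mode 1: guard c·x = 0.2007 hit at Δt = 1.0942 (t = 2.3448), x⁻ = (-0.2007) → reset → x⁺ = (-0.1966), jump to mode 3
Mode 3: guard c·x = 0.9985 hit at Δt = 1.0789 (t = 3.4237), x⁻ = (-0.9985) → reset → x⁺ = (-1.3784), jump to mode 0
Mode 0: guard c·x = 2.5794 hit at Δt = 2.8935 (t = 6.3172), x⁻ = (2.5794) → reset → x⁺ = (1.8693), jump to mode 1
Mode 1: guard c·x = 0.2007 hit at Δt = 1.0942 (t = 7.4114), x⁻ = (-0.2007) → reset → x⁺ = (-0.1966), jump to mode 3
Mode 3: flow for 0.3139 to horizon, guard not reached → x = (-0.3697)

1 1.2506 0->1
2 2.3448 1->3
3 3.4237 3->0
4 6.3172 0->1
5 7.4114 1->3
final: 3 -0.3697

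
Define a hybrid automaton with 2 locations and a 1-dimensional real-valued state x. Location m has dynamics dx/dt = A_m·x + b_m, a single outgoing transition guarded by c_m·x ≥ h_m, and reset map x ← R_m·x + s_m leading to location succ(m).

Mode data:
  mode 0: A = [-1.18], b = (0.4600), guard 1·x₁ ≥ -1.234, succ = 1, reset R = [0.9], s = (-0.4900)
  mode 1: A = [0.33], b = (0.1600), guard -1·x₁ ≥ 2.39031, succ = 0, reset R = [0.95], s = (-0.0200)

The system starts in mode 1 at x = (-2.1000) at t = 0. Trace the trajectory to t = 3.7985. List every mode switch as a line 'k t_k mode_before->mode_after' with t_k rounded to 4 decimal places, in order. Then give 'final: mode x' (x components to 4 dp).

Mode 1: guard c·x = 2.3903 hit at Δt = 0.5009 (t = 0.5009), x⁻ = (-2.3903) → reset → x⁺ = (-2.2908), jump to mode 0
Mode 0: guard c·x = -1.2340 hit at Δt = 0.4248 (t = 0.9257), x⁻ = (-1.2340) → reset → x⁺ = (-1.6006), jump to mode 1
Mode 1: guard c·x = 2.3903 hit at Δt = 1.6218 (t = 2.5475), x⁻ = (-2.3903) → reset → x⁺ = (-2.2908), jump to mode 0
Mode 0: guard c·x = -1.2340 hit at Δt = 0.4248 (t = 2.9723), x⁻ = (-1.2340) → reset → x⁺ = (-1.6006), jump to mode 1
Mode 1: flow for 0.8262 to horizon, guard not reached → x = (-1.9503)

1 0.5009 1->0
2 0.9257 0->1
3 2.5475 1->0
4 2.9723 0->1
final: 1 -1.9503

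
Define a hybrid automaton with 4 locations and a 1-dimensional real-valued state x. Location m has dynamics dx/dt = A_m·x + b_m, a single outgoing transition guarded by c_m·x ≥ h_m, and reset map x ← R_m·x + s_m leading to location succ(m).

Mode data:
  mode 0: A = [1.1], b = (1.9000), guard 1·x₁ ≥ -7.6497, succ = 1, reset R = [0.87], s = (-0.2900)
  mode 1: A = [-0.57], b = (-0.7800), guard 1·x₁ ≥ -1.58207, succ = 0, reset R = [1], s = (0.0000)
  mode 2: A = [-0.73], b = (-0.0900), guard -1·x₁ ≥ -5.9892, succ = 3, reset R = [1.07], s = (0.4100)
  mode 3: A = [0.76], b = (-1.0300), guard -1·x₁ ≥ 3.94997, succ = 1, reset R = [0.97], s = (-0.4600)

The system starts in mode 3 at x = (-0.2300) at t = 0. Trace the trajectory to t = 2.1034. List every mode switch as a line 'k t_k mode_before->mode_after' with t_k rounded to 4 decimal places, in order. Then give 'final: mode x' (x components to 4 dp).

1 1.5894 3->1
final: 1 -3.5491

Mode 3: guard c·x = 3.9500 hit at Δt = 1.5894 (t = 1.5894), x⁻ = (-3.9500) → reset → x⁺ = (-4.2915), jump to mode 1
Mode 1: flow for 0.5140 to horizon, guard not reached → x = (-3.5491)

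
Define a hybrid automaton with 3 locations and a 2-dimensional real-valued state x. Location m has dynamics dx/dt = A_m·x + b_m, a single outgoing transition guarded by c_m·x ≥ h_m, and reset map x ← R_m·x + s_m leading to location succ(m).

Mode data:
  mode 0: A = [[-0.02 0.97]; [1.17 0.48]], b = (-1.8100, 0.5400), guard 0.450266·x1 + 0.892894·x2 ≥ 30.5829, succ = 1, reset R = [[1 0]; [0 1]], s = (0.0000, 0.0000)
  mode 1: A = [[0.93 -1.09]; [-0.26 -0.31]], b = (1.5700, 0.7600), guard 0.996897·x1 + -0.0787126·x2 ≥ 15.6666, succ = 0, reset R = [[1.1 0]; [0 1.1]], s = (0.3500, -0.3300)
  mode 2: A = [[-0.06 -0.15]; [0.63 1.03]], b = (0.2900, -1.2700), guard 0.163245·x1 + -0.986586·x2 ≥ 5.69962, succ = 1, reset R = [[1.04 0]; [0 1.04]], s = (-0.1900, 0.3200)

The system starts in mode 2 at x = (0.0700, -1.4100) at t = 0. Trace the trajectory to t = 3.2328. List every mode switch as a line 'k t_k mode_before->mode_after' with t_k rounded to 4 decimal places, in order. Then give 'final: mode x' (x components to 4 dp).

Mode 2: guard c·x = 5.6996 hit at Δt = 0.9766 (t = 0.9766), x⁻ = (0.8013, -5.6445) → reset → x⁺ = (0.6434, -5.5503), jump to mode 1
Mode 1: guard c·x = 15.6666 hit at Δt = 1.1076 (t = 2.0842), x⁻ = (15.3217, -4.9855) → reset → x⁺ = (17.2039, -5.8141), jump to mode 0
Mode 0: flow for 1.1486 to horizon, guard not reached → x = (21.2289, 20.6499)

1 0.9766 2->1
2 2.0842 1->0
final: 0 21.2289 20.6499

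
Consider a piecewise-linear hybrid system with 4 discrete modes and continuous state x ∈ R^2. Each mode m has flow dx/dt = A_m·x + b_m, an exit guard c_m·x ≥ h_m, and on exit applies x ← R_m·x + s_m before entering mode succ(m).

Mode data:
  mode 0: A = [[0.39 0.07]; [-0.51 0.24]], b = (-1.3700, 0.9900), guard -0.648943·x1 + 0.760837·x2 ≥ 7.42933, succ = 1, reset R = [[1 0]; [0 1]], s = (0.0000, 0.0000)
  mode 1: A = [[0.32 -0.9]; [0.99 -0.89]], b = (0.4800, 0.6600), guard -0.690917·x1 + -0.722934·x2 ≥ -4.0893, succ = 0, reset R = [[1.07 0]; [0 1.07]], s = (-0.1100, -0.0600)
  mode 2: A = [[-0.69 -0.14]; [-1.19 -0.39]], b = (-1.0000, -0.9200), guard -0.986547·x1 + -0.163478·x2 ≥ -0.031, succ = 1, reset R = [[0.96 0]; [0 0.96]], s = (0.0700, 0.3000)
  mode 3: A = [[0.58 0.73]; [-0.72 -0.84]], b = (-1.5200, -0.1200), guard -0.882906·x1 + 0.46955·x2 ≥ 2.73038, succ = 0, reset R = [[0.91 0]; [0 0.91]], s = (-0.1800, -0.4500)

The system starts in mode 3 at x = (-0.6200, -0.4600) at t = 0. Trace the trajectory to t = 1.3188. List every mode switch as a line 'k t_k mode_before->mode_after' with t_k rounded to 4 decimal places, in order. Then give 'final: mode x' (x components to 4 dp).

1 0.8746 3->0
final: 0 -3.9093 1.2730

Mode 3: guard c·x = 2.7304 hit at Δt = 0.8746 (t = 0.8746), x⁻ = (-2.8194, 0.5134) → reset → x⁺ = (-2.7457, 0.0172), jump to mode 0
Mode 0: flow for 0.4442 to horizon, guard not reached → x = (-3.9093, 1.2730)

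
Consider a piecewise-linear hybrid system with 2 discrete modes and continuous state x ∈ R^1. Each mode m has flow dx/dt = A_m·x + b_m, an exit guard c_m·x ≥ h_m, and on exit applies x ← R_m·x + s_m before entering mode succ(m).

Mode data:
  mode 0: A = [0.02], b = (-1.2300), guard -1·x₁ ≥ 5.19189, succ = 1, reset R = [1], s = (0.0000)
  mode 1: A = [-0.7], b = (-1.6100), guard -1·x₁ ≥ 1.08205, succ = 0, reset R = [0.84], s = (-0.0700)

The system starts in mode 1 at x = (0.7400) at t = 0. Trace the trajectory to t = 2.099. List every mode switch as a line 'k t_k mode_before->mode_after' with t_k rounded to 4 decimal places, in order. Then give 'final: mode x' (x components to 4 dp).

Mode 1: guard c·x = 1.0820 hit at Δt = 1.3067 (t = 1.3067), x⁻ = (-1.0820) → reset → x⁺ = (-0.9789), jump to mode 0
Mode 0: flow for 0.7923 to horizon, guard not reached → x = (-1.9769)

1 1.3067 1->0
final: 0 -1.9769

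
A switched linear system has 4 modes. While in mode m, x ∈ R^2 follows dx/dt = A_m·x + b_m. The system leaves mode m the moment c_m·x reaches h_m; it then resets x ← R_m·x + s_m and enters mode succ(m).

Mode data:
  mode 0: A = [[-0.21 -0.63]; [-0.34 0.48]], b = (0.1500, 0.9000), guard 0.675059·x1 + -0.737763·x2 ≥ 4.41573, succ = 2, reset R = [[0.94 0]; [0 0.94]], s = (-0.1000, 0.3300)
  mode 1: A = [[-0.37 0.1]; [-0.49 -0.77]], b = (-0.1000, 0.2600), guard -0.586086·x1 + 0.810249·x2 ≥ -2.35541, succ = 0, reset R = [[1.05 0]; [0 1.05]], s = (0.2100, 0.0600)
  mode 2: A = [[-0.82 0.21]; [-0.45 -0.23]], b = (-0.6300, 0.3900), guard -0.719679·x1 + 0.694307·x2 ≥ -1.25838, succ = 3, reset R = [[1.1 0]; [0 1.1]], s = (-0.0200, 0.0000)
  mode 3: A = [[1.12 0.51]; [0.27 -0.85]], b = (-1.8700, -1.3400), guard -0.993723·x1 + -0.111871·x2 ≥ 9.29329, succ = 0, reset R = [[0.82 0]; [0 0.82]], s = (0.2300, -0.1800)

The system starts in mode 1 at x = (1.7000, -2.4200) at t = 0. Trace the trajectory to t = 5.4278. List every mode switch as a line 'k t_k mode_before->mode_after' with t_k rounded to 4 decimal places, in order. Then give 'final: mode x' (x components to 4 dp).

1 0.4071 1->0
2 1.5566 0->2
3 3.0223 2->3
4 4.2932 3->0
final: 0 -4.8582 0.2975

Mode 1: guard c·x = -2.3554 hit at Δt = 0.4071 (t = 0.4071), x⁻ = (1.3427, -1.9358) → reset → x⁺ = (1.6198, -1.9726), jump to mode 0
Mode 0: guard c·x = 4.4157 hit at Δt = 1.1495 (t = 1.5566), x⁻ = (3.0409, -3.2029) → reset → x⁺ = (2.7584, -2.6807), jump to mode 2
Mode 2: guard c·x = -1.2584 hit at Δt = 1.4657 (t = 3.0223), x⁻ = (-0.1324, -1.9497) → reset → x⁺ = (-0.1657, -2.1447), jump to mode 3
Mode 3: guard c·x = 9.2933 hit at Δt = 1.2709 (t = 4.2932), x⁻ = (-9.0503, -2.6801) → reset → x⁺ = (-7.1912, -2.3777), jump to mode 0
Mode 0: flow for 1.1346 to horizon, guard not reached → x = (-4.8582, 0.2975)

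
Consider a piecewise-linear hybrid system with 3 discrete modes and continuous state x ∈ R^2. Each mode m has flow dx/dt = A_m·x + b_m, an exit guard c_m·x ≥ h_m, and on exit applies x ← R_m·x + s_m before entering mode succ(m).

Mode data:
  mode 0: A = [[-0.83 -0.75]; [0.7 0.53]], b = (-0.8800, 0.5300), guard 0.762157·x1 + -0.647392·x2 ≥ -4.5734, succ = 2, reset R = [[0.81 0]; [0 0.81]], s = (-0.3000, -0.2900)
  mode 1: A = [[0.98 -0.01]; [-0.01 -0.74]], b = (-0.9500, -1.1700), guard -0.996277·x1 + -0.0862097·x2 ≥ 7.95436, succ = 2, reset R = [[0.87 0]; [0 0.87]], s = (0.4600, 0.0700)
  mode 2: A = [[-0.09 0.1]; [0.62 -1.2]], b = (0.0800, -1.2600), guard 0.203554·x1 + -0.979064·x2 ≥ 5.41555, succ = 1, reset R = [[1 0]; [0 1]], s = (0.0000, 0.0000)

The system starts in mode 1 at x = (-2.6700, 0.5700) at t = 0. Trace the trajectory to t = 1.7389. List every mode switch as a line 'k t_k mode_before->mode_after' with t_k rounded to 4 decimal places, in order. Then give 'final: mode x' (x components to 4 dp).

Mode 1: guard c·x = 7.9544 hit at Δt = 0.9140 (t = 0.9140), x⁻ = (-7.9449, -0.4527) → reset → x⁺ = (-6.4521, -0.3238), jump to mode 2
Mode 2: flow for 0.8249 to horizon, guard not reached → x = (-6.0693, -2.7967)

1 0.9140 1->2
final: 2 -6.0693 -2.7967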